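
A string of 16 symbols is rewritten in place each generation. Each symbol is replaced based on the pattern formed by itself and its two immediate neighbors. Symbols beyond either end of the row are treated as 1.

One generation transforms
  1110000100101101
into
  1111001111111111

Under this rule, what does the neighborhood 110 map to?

At position 2 the neighborhood is 110; the next row has 1 there.

1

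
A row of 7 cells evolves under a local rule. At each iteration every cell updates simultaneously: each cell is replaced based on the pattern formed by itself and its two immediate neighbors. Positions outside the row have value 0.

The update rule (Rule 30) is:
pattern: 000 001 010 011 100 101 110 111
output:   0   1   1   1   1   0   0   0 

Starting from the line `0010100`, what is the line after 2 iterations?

iteration 1: 0110110
iteration 2: 1100101

1100101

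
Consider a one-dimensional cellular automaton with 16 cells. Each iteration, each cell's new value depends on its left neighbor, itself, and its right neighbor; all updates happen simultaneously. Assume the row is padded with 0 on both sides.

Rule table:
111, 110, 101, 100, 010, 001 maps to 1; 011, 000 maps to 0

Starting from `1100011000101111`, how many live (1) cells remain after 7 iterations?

11

iteration 1: 0110101101110111
iteration 2: 1011110110111011
iteration 3: 1101111011011101
iteration 4: 0110111101101111
iteration 5: 1011011110110111
iteration 6: 1101101111011011
iteration 7: 0110110111101101
count of 1: 11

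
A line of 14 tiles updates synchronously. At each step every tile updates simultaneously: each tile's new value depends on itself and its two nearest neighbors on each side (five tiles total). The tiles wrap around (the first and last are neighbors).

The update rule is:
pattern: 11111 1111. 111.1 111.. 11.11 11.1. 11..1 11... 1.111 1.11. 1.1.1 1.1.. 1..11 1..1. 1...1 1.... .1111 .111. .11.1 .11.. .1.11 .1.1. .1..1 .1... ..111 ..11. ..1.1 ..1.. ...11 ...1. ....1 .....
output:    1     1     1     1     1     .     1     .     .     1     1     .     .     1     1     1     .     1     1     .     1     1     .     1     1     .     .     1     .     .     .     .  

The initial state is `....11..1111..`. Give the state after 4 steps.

......1.1.11.1
11.....11111..
...1...1.1111.
1..111..1..11.

1..111..1..11.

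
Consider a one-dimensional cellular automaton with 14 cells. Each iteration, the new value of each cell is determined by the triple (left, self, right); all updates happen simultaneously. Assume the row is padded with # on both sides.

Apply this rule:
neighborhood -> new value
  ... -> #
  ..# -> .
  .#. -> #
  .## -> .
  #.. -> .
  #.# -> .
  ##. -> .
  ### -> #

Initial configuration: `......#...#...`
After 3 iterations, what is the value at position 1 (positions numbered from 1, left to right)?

iteration 1: .####.#.#.#.#.
iteration 2: ..##..#.#.#.#.
iteration 3: ......#.#.#.#.
position 1 holds .

.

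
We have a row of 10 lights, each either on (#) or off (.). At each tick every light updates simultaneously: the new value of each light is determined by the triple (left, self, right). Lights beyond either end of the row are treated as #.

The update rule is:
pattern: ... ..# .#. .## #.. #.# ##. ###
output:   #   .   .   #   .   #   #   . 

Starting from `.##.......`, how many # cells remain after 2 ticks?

5

###.#####.
..###...##
count of #: 5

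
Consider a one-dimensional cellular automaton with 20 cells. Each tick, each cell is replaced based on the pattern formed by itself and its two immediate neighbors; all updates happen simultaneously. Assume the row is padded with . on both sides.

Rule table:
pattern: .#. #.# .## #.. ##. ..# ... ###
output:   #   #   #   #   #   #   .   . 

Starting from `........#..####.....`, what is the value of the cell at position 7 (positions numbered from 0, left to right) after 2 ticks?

#

.......#####..##....
......##...######...
position 7 holds #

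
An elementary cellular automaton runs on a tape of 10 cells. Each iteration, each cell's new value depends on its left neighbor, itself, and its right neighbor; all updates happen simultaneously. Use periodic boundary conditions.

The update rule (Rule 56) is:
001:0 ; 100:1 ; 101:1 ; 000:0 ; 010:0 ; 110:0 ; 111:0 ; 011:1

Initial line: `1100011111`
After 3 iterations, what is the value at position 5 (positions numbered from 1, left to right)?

iteration 1: 0010010000
iteration 2: 0001001000
iteration 3: 0000100100
position 5 holds 1

1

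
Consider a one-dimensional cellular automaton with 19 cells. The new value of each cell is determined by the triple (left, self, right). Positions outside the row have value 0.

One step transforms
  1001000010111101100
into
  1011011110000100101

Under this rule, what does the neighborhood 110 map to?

1

At position 13 the neighborhood is 110; the next row has 1 there.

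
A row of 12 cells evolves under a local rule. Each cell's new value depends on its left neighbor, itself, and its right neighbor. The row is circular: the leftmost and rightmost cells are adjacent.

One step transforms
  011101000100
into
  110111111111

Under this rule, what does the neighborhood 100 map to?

At position 6 the neighborhood is 100; the next row has 1 there.

1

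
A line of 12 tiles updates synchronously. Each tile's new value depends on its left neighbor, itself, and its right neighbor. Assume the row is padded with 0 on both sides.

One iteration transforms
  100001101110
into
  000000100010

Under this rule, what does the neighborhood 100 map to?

At position 1 the neighborhood is 100; the next row has 0 there.

0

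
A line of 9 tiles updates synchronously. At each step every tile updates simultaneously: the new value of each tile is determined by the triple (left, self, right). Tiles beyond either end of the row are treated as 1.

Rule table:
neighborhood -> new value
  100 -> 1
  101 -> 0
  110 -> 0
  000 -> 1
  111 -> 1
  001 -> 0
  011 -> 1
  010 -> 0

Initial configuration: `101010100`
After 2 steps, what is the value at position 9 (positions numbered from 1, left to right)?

step 1: 000000010
step 2: 111111000
position 9 holds 0

0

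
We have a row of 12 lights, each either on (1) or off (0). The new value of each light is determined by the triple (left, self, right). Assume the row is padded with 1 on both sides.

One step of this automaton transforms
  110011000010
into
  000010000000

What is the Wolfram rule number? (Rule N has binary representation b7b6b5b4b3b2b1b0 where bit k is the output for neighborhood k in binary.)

8

position 0: 111 → 0  (bit 7 = 0)
position 1: 110 → 0  (bit 6 = 0)
position 11: 101 → 0  (bit 5 = 0)
position 2: 100 → 0  (bit 4 = 0)
position 4: 011 → 1  (bit 3 = 1)
position 10: 010 → 0  (bit 2 = 0)
position 3: 001 → 0  (bit 1 = 0)
position 7: 000 → 0  (bit 0 = 0)
bits b7..b0 = 00001000 = 8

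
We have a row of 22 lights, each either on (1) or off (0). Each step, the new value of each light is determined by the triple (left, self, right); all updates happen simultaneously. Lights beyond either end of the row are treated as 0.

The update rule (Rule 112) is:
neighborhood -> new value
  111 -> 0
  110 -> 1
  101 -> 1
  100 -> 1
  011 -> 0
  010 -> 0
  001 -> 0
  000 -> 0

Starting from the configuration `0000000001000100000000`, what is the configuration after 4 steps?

0000000000100010000000
0000000000010001000000
0000000000001000100000
0000000000000100010000

0000000000000100010000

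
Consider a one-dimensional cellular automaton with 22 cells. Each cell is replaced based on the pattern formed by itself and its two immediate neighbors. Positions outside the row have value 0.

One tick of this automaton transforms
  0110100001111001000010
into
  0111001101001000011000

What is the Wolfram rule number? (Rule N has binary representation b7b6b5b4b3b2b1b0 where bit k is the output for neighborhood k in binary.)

position 10: 111 → 0  (bit 7 = 0)
position 2: 110 → 1  (bit 6 = 1)
position 3: 101 → 1  (bit 5 = 1)
position 5: 100 → 0  (bit 4 = 0)
position 1: 011 → 1  (bit 3 = 1)
position 4: 010 → 0  (bit 2 = 0)
position 0: 001 → 0  (bit 1 = 0)
position 6: 000 → 1  (bit 0 = 1)
bits b7..b0 = 01101001 = 105

105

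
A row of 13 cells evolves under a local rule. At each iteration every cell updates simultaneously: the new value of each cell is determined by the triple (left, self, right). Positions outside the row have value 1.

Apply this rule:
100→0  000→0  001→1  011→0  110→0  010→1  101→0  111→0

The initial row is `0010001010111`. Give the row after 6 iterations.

iteration 1: 0110011010000
iteration 2: 0000100010001
iteration 3: 0001100110010
iteration 4: 0010001000110
iteration 5: 0110011001000
iteration 6: 0000100011001

0000100011001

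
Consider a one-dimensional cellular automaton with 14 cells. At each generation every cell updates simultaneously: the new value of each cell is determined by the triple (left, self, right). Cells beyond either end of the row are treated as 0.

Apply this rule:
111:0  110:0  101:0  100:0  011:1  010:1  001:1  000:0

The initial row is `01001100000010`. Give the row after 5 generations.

10100001100000

11011000000110
10010000001100
10110000011000
10100000110000
10100001100000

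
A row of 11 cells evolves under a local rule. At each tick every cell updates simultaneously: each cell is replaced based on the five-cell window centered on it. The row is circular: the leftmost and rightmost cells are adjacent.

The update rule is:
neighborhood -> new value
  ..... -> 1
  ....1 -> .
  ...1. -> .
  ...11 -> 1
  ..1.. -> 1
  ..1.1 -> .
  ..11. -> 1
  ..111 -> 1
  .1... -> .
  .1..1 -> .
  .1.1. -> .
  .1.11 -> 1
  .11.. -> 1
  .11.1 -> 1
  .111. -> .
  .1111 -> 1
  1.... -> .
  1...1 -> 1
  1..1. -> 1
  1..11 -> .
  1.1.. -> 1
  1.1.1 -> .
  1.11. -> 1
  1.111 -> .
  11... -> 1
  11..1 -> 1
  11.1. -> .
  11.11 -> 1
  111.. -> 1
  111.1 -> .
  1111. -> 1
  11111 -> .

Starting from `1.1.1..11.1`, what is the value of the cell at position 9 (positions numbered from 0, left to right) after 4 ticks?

tick 1: 1...1..1111
tick 2: 111.1..11.1
tick 3: 11..1..111.
tick 4: 11111..1..1
position 9 holds .

.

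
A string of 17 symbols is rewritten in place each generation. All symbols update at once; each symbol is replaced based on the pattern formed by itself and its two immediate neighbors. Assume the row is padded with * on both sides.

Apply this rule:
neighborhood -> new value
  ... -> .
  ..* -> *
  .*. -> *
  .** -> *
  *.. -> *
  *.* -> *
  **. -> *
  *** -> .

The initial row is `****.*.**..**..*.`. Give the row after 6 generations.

...**************
*.**.............
*****...........*
....**.........**
*..****.......**.
****..**.....****

****..**.....****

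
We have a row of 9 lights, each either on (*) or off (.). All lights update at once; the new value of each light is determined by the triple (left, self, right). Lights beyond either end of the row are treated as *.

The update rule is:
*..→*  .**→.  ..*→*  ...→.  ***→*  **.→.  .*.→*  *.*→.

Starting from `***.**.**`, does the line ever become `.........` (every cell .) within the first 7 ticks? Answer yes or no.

**......*
*.*....*.
..**..**.
**..**...
*.**..*.*
....***..
*..*.*.**
tick 7 is *..*.*.**, still not uniform .

no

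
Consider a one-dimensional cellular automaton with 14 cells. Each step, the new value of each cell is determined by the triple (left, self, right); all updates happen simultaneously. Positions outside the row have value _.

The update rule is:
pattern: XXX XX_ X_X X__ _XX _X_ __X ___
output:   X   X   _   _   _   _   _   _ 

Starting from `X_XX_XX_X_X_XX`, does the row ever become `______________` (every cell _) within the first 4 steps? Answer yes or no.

step 1: ___X__X______X
step 2: ______________
all cells are _ at step 2

yes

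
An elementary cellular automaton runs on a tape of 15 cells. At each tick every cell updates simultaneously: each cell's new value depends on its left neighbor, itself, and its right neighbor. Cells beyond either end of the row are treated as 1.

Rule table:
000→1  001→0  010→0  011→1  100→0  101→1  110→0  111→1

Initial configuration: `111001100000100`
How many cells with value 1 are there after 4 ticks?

110001001110000
100100001100110
000001101000101
011101010010011
count of 1: 8

8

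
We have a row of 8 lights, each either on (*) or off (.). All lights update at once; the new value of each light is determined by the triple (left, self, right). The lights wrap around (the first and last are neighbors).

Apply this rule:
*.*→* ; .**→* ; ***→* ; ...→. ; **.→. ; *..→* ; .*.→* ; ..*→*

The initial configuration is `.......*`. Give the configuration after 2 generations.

*.....**
.*...***

.*...***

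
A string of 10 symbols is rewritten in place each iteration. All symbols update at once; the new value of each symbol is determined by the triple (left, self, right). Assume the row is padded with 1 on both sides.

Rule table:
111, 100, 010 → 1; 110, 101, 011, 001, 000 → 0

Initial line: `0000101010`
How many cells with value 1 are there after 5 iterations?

iteration 1: 1000101010
iteration 2: 0100101010
iteration 3: 0110101010
iteration 4: 0000101010  (repeats iteration 0; period 4)
iteration 5: 1000101010
count of 1: 4

4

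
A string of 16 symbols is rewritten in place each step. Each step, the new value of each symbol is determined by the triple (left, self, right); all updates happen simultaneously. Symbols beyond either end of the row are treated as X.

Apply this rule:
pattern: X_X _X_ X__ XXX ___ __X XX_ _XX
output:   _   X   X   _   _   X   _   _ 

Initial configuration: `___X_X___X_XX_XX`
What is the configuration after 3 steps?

X_XX_XX_XX______
__________X____X
X________XXX__X_

X________XXX__X_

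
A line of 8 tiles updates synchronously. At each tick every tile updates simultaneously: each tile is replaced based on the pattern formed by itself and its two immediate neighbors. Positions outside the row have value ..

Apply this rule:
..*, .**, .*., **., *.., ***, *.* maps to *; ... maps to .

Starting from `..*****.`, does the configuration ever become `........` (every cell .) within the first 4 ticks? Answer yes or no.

no

tick 1: .*******
tick 2: ********
tick 3: ********  (fixed point — unchanged through tick 4)
tick 4 is ********, still not uniform .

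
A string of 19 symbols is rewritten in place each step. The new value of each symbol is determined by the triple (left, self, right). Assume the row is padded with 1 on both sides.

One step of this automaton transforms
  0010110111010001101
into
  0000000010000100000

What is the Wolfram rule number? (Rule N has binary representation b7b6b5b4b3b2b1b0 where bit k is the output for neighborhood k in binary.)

position 8: 111 → 1  (bit 7 = 1)
position 5: 110 → 0  (bit 6 = 0)
position 3: 101 → 0  (bit 5 = 0)
position 0: 100 → 0  (bit 4 = 0)
position 4: 011 → 0  (bit 3 = 0)
position 2: 010 → 0  (bit 2 = 0)
position 1: 001 → 0  (bit 1 = 0)
position 13: 000 → 1  (bit 0 = 1)
bits b7..b0 = 10000001 = 129

129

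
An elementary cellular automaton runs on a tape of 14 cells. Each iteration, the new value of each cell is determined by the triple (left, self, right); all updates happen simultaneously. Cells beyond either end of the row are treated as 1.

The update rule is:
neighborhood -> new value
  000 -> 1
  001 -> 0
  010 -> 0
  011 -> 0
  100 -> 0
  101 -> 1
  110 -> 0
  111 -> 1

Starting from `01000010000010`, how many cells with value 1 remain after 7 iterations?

7

iteration 1: 10011000111001
iteration 2: 00000010010000
iteration 3: 01111000000110
iteration 4: 10110011110001
iteration 5: 01000001100100
iteration 6: 10011100000000
iteration 7: 00001001111110
count of 1: 7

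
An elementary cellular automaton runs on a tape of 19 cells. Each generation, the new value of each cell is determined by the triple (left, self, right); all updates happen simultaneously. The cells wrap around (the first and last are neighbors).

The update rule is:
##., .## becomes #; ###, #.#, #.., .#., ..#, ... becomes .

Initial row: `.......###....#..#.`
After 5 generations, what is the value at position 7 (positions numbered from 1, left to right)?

.

.......#.#.........
...................
...................  (fixed point — unchanged through generation 5)
position 7 holds .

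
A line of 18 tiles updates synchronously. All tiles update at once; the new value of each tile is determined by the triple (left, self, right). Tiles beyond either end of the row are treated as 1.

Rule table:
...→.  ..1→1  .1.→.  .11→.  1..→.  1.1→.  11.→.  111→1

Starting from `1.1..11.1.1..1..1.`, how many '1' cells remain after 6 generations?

4

generation 1: ....1.......1..1..
generation 2: ...1.......1..1..1
generation 3: ..1.......1..1..1.
generation 4: .1.......1..1..1..
generation 5: ........1..1..1..1
generation 6: .......1..1..1..1.
count of 1: 4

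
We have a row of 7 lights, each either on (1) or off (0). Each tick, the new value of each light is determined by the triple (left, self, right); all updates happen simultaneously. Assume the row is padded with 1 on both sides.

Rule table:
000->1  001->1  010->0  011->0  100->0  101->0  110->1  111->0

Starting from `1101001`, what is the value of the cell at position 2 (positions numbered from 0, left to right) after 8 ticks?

1

tick 1: 0100010
tick 2: 0001100
tick 3: 0110101
tick 4: 0010000
tick 5: 0100111
tick 6: 0001000
tick 7: 0110011
tick 8: 0010100
position 2 holds 1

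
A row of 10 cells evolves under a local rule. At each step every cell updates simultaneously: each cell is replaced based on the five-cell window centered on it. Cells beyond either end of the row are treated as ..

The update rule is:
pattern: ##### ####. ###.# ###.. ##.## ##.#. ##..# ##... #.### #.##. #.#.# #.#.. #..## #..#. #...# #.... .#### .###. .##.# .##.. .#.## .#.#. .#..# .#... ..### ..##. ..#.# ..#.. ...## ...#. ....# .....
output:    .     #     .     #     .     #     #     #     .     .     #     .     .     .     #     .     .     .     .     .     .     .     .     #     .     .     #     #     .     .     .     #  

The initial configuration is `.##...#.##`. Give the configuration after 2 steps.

#....#.#.#

step 1: ...##.#...
step 2: #....#.#.#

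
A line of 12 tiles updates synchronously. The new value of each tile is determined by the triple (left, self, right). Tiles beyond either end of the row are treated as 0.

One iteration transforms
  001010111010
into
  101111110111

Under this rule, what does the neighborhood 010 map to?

1

At position 2 the neighborhood is 010; the next row has 1 there.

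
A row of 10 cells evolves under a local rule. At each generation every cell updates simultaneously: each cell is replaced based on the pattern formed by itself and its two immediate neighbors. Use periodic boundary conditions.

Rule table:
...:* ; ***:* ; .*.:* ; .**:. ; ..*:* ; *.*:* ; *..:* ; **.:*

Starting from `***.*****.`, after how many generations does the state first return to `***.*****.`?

10

.***.*****
*.***.****
**.***.***
***.***.**
****.***.*
*****.***.
.*****.***
*.*****.**
**.*****.*
***.*****.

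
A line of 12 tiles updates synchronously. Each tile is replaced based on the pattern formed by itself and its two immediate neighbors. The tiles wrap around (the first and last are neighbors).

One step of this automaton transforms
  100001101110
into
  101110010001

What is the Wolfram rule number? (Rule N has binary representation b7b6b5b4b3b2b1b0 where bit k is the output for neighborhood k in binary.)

39

position 9: 111 → 0  (bit 7 = 0)
position 6: 110 → 0  (bit 6 = 0)
position 7: 101 → 1  (bit 5 = 1)
position 1: 100 → 0  (bit 4 = 0)
position 5: 011 → 0  (bit 3 = 0)
position 0: 010 → 1  (bit 2 = 1)
position 4: 001 → 1  (bit 1 = 1)
position 2: 000 → 1  (bit 0 = 1)
bits b7..b0 = 00100111 = 39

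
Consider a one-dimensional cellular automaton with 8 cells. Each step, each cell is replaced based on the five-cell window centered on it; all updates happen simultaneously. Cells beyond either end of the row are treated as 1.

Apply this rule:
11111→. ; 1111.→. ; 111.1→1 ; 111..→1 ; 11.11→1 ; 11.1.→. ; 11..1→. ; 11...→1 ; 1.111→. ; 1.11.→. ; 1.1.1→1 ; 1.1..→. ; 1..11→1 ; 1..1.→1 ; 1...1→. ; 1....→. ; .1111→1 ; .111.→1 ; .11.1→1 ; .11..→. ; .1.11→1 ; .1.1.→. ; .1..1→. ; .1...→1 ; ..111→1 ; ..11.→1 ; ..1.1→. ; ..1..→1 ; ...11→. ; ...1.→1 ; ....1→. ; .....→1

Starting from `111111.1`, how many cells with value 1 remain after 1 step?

2

step 1: .....11.
count of 1: 2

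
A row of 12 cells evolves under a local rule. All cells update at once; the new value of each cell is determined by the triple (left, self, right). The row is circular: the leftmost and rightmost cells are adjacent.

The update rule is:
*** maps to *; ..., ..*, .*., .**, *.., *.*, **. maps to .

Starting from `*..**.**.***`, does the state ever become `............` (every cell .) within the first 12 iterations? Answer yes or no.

yes

iteration 1: ..........**
iteration 2: ............
all cells are . at iteration 2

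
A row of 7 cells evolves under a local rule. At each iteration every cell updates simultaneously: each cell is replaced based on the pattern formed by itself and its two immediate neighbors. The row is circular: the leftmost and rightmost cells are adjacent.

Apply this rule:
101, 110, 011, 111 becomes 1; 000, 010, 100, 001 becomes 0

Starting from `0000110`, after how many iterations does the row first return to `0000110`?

1

0000110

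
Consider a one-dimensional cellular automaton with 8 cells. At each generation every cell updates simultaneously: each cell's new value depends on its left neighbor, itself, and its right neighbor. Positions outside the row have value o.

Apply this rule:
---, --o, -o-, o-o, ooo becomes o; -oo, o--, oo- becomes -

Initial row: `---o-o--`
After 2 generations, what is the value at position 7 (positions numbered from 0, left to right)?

-

-ooooo-o
o-ooo-o-
position 7 holds -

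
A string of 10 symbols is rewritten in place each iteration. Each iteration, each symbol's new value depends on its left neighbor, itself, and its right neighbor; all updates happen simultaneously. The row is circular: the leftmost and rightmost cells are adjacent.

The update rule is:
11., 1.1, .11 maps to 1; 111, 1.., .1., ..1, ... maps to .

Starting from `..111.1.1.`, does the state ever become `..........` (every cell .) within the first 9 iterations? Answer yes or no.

..1.11.1..
...1111...
...1..1...
..........
all cells are . at iteration 4

yes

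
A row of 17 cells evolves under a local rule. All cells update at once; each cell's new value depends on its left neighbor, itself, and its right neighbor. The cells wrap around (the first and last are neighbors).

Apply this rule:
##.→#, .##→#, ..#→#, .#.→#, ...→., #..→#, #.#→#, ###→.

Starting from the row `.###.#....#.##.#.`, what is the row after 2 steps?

##.####..########
.###..####.......

.###..####.......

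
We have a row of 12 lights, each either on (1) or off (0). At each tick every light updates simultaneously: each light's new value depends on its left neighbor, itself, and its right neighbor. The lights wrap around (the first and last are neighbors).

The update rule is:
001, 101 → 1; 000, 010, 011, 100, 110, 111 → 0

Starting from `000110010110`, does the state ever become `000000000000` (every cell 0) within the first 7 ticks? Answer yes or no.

001000101000
010001010000
100010100000
000101000001
001010000010
010100000100
101000001000
tick 7 is 101000001000, still not uniform 0

no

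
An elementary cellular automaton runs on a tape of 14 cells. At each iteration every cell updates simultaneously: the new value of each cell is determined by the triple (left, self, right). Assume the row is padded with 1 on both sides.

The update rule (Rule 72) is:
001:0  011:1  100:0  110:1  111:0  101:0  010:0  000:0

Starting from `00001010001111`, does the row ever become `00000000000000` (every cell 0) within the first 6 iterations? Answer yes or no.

yes

iteration 1: 00000000001000
iteration 2: 00000000000000
all cells are 0 at iteration 2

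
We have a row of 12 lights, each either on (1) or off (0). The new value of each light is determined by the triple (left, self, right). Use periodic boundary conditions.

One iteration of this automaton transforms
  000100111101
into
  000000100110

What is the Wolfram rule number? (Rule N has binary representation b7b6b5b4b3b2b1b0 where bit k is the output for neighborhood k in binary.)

position 7: 111 → 0  (bit 7 = 0)
position 9: 110 → 1  (bit 6 = 1)
position 10: 101 → 1  (bit 5 = 1)
position 0: 100 → 0  (bit 4 = 0)
position 6: 011 → 1  (bit 3 = 1)
position 3: 010 → 0  (bit 2 = 0)
position 2: 001 → 0  (bit 1 = 0)
position 1: 000 → 0  (bit 0 = 0)
bits b7..b0 = 01101000 = 104

104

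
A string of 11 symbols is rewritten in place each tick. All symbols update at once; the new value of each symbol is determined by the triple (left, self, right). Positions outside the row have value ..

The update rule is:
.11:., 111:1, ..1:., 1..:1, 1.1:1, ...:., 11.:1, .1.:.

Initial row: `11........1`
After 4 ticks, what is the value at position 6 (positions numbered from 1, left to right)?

1

.11........
..11.......
...11......
....11.....
position 6 holds 1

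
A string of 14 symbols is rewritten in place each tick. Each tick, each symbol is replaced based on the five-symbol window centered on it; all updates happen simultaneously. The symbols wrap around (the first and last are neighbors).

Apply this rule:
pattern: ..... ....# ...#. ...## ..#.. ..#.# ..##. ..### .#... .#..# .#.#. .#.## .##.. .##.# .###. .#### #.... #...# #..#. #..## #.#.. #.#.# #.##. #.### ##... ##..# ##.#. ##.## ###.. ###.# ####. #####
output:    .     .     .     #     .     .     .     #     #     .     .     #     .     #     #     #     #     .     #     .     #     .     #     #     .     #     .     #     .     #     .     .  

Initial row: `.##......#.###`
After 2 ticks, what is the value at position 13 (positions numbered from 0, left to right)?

##..#.....####
..##.##..###..
position 13 holds .

.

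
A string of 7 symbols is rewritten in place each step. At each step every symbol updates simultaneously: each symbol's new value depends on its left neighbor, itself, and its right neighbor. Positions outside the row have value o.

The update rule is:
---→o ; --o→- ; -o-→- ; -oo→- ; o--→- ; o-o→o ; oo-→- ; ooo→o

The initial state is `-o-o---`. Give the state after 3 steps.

o-o--o-
-o----o
o--oo--

o--oo--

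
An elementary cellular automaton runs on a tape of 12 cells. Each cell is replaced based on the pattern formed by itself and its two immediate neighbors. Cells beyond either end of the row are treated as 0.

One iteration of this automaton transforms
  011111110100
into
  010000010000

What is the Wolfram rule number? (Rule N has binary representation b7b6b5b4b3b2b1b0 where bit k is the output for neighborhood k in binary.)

72

position 2: 111 → 0  (bit 7 = 0)
position 7: 110 → 1  (bit 6 = 1)
position 8: 101 → 0  (bit 5 = 0)
position 10: 100 → 0  (bit 4 = 0)
position 1: 011 → 1  (bit 3 = 1)
position 9: 010 → 0  (bit 2 = 0)
position 0: 001 → 0  (bit 1 = 0)
position 11: 000 → 0  (bit 0 = 0)
bits b7..b0 = 01001000 = 72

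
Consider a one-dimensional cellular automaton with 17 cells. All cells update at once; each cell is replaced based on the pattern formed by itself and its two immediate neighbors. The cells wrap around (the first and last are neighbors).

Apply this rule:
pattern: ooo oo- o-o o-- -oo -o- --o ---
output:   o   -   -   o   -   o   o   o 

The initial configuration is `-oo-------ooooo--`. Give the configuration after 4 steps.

ooooo-o---oooooo-

o--ooooooo-ooo-oo
-oo-ooooo---o---o
-----ooo-oooooooo
ooooo-o---oooooo-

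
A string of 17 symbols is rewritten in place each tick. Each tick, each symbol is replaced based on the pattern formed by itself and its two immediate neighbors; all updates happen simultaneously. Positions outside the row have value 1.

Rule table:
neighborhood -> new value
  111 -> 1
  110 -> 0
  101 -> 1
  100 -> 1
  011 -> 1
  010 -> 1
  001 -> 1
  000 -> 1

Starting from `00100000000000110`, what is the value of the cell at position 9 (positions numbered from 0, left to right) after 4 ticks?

1

tick 1: 11111111111111101
tick 2: 11111111111111011
tick 3: 11111111111110111
tick 4: 11111111111101111
position 9 holds 1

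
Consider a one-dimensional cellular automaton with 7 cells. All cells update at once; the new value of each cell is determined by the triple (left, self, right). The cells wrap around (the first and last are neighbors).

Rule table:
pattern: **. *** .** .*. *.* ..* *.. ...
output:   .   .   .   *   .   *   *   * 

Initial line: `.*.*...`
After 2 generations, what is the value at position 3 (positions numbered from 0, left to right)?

.

**.****
.......
position 3 holds .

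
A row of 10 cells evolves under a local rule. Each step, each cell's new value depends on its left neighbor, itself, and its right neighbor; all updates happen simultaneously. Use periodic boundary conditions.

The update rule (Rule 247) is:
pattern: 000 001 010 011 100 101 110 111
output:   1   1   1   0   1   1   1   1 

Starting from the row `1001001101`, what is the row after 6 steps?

step 1: 1111110110
step 2: 0111111011
step 3: 1011111101
step 4: 1101111110
step 5: 0110111111
step 6: 1011011111

1011011111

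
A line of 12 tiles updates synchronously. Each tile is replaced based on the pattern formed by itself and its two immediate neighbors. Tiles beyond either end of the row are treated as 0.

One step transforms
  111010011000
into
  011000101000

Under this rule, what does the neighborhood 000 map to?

At position 10 the neighborhood is 000; the next row has 0 there.

0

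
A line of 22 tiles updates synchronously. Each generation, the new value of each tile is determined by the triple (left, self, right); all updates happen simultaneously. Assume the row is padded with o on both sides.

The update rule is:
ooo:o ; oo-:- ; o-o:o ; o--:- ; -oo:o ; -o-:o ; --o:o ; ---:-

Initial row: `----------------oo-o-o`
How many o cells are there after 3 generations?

generation 1: ---------------oo-oooo
generation 2: --------------oo-ooooo
generation 3: -------------oo-oooooo
count of o: 8

8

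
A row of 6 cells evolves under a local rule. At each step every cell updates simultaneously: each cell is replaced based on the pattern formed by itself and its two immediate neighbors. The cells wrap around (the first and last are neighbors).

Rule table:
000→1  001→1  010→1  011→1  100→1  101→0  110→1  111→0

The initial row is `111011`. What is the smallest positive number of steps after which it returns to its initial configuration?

001010
111011

2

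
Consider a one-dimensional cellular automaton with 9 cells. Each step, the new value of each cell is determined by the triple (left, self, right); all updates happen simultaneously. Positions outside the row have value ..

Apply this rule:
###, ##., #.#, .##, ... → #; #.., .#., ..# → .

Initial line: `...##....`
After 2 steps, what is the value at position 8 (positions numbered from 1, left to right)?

#

##.##.###
#########
position 8 holds #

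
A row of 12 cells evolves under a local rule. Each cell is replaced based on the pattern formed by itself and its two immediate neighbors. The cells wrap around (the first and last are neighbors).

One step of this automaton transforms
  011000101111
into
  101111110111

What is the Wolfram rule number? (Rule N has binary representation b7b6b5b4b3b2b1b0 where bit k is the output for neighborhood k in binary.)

247

position 9: 111 → 1  (bit 7 = 1)
position 2: 110 → 1  (bit 6 = 1)
position 0: 101 → 1  (bit 5 = 1)
position 3: 100 → 1  (bit 4 = 1)
position 1: 011 → 0  (bit 3 = 0)
position 6: 010 → 1  (bit 2 = 1)
position 5: 001 → 1  (bit 1 = 1)
position 4: 000 → 1  (bit 0 = 1)
bits b7..b0 = 11110111 = 247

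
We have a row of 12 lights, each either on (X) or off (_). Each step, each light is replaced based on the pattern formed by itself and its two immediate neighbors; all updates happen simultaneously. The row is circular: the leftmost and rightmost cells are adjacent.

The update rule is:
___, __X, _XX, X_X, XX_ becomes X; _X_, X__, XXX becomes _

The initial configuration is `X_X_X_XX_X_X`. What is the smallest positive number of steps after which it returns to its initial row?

step 1: XX_X_XXXX_XX
step 2: _XX_XX__XXX_
step 3: XXXXXX_XX_X_
step 4: X____XXXXX_X
step 5: X_XXXX___XXX
step 6: XXX__X_XXX__
step 7: X_X_X_XX_X_X

7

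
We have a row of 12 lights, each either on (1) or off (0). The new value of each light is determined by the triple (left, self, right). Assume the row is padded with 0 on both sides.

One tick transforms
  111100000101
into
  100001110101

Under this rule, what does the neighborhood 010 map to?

1

At position 9 the neighborhood is 010; the next row has 1 there.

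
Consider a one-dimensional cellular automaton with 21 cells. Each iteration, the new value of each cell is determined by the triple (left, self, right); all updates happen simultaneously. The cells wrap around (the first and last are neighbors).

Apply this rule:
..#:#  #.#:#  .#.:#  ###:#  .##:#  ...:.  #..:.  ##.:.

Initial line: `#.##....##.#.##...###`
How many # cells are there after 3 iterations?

12

.##....##.####...####
##....##.####...####.
#....##.####...####.#
count of #: 12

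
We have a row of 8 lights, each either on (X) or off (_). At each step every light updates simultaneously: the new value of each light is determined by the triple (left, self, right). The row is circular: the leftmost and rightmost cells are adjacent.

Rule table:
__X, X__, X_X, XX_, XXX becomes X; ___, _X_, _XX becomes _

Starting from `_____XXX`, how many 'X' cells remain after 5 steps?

step 1: X___X_XX
step 2: XX_X_X_X
step 3: XXX_X_X_
step 4: _XXX_X_X
step 5: X_XXX_X_
count of X: 5

5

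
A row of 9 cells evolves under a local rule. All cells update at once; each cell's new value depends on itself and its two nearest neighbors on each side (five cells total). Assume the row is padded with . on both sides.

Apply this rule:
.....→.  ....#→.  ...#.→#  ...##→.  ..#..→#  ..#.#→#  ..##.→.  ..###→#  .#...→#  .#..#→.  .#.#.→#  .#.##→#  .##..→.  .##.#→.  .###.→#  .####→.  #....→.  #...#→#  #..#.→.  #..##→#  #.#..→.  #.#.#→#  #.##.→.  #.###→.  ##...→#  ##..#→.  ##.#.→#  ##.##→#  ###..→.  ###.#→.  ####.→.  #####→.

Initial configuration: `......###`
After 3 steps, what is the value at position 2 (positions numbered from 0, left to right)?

.

step 1: ......##.
step 2: ........#
step 3: .......##
position 2 holds .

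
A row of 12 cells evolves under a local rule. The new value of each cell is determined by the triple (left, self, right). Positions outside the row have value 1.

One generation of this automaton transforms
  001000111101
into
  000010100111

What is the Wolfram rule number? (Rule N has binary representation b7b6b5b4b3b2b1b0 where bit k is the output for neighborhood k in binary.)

105

position 7: 111 → 0  (bit 7 = 0)
position 9: 110 → 1  (bit 6 = 1)
position 10: 101 → 1  (bit 5 = 1)
position 0: 100 → 0  (bit 4 = 0)
position 6: 011 → 1  (bit 3 = 1)
position 2: 010 → 0  (bit 2 = 0)
position 1: 001 → 0  (bit 1 = 0)
position 4: 000 → 1  (bit 0 = 1)
bits b7..b0 = 01101001 = 105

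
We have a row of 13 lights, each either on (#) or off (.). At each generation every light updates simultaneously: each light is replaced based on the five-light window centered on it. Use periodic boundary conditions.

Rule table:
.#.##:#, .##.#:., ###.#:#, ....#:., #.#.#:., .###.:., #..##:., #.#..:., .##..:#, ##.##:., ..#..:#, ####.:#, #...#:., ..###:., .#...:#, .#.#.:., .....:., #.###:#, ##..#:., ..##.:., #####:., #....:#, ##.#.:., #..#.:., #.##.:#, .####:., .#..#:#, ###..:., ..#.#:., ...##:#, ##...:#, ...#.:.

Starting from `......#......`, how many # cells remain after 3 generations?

6

......###....
.....#...##..
.....##.#.###
count of #: 6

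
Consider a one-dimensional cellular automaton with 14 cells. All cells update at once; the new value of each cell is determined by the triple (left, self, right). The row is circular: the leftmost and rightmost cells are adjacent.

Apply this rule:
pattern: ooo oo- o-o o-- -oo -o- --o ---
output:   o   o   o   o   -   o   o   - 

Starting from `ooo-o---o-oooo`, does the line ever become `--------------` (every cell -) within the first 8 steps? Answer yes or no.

no

oooooo-ooo-ooo
ooooooo-ooo-oo
oooooooo-ooo-o
ooooooooo-ooo-
-ooooooooo-ooo
o-ooooooooo-oo
oo-ooooooooo-o
ooo-ooooooooo-
step 8 is ooo-ooooooooo-, still not uniform -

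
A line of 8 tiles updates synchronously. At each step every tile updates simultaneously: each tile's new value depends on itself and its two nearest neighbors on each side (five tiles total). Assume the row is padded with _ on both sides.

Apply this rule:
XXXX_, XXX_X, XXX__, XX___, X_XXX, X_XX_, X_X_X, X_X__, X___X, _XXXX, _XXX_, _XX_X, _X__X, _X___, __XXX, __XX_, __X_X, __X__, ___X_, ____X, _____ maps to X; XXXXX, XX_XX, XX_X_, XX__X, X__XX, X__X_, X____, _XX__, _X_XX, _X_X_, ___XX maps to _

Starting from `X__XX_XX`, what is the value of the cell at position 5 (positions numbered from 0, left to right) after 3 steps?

step 1: XX_XX_X_
step 2: XX_XX_XX
step 3: XX_XX_X_
position 5 holds _

_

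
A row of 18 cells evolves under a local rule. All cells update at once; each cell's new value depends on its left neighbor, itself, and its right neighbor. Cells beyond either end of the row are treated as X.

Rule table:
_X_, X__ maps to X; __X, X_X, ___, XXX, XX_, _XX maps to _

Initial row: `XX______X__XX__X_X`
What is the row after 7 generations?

__X_____XX___X_X__
X_XX______X__X_XX_
____X_____XX_X____
X___XX_______XX___
_X____X________X__
_XX___XX_______XX_
___X____X_________

___X____X_________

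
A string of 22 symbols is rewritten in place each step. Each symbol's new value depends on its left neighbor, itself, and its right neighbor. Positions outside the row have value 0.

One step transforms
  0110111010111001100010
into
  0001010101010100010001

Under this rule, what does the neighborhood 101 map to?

1

At position 3 the neighborhood is 101; the next row has 1 there.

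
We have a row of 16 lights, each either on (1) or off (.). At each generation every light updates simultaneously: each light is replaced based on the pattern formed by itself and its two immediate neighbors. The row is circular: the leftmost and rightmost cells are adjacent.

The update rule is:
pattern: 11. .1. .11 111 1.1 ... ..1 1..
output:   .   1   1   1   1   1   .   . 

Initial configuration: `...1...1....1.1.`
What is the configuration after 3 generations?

.11111111.111.11

11.1.1.1.11.111.
1.11111111.111.1
.11111111.111.11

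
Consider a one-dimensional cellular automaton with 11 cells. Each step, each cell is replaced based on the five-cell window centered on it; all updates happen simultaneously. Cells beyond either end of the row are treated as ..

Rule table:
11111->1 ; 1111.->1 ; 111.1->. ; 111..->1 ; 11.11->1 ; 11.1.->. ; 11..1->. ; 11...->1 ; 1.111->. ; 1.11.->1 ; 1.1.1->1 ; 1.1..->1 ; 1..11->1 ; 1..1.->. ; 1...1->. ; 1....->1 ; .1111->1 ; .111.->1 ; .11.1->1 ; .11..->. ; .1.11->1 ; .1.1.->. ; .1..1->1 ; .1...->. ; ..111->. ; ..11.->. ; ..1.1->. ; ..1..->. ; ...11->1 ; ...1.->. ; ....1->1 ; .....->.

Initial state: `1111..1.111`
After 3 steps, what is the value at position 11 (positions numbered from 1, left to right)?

.111...1.11
1.111...11.
.1.111.1..1
position 11 holds 1

1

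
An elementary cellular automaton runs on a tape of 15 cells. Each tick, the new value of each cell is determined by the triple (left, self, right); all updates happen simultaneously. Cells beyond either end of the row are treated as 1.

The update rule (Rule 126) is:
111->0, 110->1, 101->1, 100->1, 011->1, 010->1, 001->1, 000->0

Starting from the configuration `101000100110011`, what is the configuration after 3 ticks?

111101111111110
000111000000011
101101100000110

101101100000110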